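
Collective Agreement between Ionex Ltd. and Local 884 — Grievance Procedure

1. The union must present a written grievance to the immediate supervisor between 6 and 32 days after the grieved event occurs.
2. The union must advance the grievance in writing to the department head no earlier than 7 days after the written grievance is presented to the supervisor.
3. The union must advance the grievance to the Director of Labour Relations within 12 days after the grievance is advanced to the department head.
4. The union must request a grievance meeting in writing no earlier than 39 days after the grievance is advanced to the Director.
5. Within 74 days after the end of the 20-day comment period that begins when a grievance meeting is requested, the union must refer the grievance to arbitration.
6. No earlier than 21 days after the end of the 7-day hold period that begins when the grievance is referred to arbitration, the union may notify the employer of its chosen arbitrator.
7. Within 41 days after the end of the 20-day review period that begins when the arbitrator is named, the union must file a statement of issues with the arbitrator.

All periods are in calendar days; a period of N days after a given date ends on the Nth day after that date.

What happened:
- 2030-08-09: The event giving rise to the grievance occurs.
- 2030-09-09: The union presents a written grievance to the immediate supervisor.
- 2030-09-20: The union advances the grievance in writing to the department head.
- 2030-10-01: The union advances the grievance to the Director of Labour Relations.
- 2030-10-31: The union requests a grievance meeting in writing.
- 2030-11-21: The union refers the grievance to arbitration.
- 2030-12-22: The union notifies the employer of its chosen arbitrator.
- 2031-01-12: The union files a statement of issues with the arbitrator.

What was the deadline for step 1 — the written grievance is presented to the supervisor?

Step 1 runs from 2030-08-09, when the grieved event occurs. The window is 6–32 days after 2030-08-09; it closes on 2030-09-10.

2030-09-10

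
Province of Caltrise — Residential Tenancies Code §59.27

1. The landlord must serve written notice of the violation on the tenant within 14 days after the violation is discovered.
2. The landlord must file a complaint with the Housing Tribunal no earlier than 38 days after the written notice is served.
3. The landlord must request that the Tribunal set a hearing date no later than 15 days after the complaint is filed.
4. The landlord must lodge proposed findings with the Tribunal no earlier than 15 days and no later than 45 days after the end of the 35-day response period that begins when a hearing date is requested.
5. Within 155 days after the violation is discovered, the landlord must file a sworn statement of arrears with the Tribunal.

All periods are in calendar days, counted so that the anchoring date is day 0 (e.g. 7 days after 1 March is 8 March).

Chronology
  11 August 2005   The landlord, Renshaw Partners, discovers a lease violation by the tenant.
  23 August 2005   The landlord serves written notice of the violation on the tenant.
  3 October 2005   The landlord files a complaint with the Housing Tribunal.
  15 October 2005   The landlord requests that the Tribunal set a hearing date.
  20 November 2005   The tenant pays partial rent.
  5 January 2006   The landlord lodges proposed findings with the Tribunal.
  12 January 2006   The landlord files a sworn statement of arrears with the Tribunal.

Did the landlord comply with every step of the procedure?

(1) due by 11 August 2005 + 14 days = 25 August 2005; 23 August 2005 is within that limit.
(2) permitted from 23 August 2005 + 38 days = 30 September 2005 onward; done 3 October 2005, after the minimum wait.
(3) due by 3 October 2005 + 15 days = 18 October 2005; 15 October 2005 is within that limit.
(4) the permitted window runs from 19 November 2005 + 15 = 4 December 2005 to 19 November 2005 + 45 = 3 January 2006; 5 January 2006 is 2 days past the end of the window.

No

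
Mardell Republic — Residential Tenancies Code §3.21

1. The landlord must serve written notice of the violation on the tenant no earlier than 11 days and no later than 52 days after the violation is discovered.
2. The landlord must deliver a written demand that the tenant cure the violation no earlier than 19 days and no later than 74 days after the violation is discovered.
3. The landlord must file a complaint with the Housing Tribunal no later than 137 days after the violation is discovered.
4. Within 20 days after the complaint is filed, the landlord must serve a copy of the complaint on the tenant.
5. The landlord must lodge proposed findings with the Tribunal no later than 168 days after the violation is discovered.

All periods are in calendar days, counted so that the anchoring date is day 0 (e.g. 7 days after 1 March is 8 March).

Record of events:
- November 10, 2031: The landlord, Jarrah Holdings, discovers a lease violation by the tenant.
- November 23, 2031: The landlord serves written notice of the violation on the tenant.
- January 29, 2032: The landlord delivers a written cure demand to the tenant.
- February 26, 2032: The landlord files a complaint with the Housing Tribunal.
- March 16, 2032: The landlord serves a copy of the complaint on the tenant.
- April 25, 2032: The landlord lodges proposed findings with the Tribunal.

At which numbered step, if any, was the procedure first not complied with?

Step 2

Step 1: the window is 11–52 days after November 10, 2031 (when the violation is discovered), so November 21, 2031 through January 1, 2032; November 23, 2031 falls inside that range.
Step 2: the window is 19–74 days after November 10, 2031 (when the violation is discovered), so November 29, 2031 through January 23, 2032; January 29, 2032 is 6 days past the end of the window.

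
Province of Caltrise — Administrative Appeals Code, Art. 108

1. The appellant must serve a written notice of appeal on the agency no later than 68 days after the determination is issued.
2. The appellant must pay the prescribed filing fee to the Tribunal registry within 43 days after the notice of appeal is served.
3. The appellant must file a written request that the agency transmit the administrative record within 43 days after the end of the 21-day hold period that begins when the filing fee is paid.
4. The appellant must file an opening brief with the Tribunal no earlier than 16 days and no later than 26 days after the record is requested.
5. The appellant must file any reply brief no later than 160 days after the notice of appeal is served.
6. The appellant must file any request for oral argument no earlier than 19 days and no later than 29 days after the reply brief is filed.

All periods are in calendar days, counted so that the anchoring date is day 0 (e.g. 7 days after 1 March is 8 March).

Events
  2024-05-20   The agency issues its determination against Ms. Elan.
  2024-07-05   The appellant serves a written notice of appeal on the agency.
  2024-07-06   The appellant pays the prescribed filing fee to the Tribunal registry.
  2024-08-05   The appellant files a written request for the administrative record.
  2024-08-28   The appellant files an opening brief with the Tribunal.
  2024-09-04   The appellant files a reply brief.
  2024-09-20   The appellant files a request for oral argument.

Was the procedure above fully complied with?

Step 1: 68 days after 2024-05-20 (when the determination is issued) is 2024-07-27; done 2024-07-05 — timely.
Step 2: 43 days after 2024-07-05 (when the notice of appeal is served) is 2024-08-17; 2024-07-06 is within that limit.
Step 3: 43 days after 2024-07-27 (end of the 21-day hold period, which began when the filing fee is paid on 2024-07-06) is 2024-09-08; completed 2024-08-05, before the deadline.
Step 4: the window is 16–26 days after 2024-08-05 (when the record is requested), so 2024-08-21 through 2024-08-31; 2024-08-28 falls inside that range.
Step 5: 160 days after 2024-07-05 (when the notice of appeal is served) is 2024-12-12; 2024-09-04 is within that limit.
Step 6: the window is 19–29 days after 2024-09-04 (when the reply brief is filed), so 2024-09-23 through 2024-10-03; done 2024-09-20 — 3 days before the window opened.
The analysis stops there.

No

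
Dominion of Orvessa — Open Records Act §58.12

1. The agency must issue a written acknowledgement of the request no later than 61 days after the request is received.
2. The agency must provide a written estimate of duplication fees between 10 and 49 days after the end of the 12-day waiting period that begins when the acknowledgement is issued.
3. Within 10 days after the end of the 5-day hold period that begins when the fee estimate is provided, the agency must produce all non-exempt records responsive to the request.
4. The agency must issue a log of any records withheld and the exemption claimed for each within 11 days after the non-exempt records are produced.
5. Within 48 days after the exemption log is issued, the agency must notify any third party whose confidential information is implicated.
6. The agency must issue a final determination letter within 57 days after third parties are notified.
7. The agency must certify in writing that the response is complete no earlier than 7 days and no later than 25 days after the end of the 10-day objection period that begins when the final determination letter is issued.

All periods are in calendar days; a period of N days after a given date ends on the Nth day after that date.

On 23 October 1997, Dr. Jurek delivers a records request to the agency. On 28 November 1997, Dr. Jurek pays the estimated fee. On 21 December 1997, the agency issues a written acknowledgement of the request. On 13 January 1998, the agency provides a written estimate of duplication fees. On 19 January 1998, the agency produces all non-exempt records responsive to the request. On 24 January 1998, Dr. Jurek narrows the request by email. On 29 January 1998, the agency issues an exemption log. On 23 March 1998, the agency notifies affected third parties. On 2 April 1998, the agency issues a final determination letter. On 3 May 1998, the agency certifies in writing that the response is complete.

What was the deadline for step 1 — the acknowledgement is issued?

Step 1 runs from 23 October 1997, when the request is received. 61 days after 23 October 1997 is 23 December 1997.

23 December 1997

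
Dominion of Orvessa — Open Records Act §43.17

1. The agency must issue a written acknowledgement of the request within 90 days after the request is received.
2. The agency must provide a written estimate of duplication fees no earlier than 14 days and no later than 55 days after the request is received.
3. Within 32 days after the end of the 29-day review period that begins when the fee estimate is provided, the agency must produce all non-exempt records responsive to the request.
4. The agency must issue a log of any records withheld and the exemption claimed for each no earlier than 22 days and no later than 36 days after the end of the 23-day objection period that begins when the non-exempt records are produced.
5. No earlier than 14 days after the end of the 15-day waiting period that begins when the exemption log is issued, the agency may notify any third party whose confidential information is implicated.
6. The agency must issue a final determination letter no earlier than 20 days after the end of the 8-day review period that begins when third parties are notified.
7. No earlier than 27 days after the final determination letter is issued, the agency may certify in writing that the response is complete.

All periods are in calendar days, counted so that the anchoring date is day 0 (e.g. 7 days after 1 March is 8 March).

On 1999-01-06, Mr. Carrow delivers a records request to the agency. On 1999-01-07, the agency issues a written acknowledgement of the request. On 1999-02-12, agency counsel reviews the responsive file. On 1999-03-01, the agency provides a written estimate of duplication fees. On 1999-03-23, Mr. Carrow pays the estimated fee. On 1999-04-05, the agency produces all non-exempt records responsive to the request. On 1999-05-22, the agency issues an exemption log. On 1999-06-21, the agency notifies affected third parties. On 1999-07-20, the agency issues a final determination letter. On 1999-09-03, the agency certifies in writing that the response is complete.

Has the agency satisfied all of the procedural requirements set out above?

Yes

(1) due by 1999-01-06 + 90 days = 1999-04-06; completed 1999-01-07, before the deadline.
(2) the permitted window runs from 1999-01-06 + 14 = 1999-01-20 to 1999-01-06 + 55 = 1999-03-02; done 1999-03-01, which is between those dates.
(3) due by 1999-03-30 + 32 days = 1999-05-01; 1999-04-05 is within that limit.
(4) the permitted window runs from 1999-04-28 + 22 = 1999-05-20 to 1999-04-28 + 36 = 1999-06-03; done 1999-05-22, which is between those dates.
(5) permitted from 1999-06-06 + 14 days = 1999-06-20 onward; done 1999-06-21, after the minimum wait.
(6) permitted from 1999-06-29 + 20 days = 1999-07-19 onward; done 1999-07-20, after the minimum wait.
(7) permitted from 1999-07-20 + 27 days = 1999-08-16 onward; done 1999-09-03 — permitted.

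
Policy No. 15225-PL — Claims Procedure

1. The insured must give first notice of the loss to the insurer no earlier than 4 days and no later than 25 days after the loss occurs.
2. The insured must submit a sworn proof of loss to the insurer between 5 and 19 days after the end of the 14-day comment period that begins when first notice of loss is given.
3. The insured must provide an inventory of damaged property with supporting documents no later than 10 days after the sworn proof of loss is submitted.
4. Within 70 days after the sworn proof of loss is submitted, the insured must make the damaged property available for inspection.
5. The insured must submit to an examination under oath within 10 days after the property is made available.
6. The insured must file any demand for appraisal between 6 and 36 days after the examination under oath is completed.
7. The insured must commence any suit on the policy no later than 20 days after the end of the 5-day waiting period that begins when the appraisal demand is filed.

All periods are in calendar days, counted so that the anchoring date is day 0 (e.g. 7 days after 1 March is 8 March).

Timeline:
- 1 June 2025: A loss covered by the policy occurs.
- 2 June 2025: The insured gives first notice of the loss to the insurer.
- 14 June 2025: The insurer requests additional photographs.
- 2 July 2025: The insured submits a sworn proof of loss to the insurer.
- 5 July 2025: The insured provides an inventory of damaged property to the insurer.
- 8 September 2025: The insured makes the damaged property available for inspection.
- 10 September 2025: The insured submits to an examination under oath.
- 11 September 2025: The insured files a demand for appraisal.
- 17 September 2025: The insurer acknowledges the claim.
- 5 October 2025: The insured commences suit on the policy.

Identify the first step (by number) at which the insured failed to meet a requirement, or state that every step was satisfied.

Step 1: the window is 4–25 days after 1 June 2025 (when the loss occurs), so 5 June 2025 through 26 June 2025; 2 June 2025 is 3 days too early.
Later steps need not be reached.

Step 1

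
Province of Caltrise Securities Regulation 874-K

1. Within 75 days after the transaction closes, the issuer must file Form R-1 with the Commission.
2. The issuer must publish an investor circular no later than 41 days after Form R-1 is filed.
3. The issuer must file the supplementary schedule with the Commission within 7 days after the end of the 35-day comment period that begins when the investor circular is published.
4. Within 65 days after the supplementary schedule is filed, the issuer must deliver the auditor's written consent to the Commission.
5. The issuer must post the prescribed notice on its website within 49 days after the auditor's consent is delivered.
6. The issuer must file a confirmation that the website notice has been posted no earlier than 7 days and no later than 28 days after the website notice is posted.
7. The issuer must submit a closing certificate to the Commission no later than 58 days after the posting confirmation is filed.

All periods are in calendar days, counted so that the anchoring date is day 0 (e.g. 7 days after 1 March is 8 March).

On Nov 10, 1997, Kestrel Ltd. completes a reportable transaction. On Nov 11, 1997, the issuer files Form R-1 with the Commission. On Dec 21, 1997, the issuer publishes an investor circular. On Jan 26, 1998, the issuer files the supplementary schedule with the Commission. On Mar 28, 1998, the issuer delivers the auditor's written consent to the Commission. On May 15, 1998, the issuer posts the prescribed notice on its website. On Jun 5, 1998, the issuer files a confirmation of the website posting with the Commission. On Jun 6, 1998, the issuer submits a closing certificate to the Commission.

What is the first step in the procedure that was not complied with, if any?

Step 1: 75 days after Nov 10, 1997 (when the transaction closes) is Jan 24, 1998; done Nov 11, 1997 — timely.
Step 2: 41 days after Nov 11, 1997 (when Form R-1 is filed) is Dec 22, 1997; completed Dec 21, 1997, before the deadline.
Step 3: 7 days after Jan 25, 1998 (end of the 35-day comment period, which began when the investor circular is published on Dec 21, 1997) is Feb 1, 1998; Jan 26, 1998 is within that limit.
Step 4: 65 days after Jan 26, 1998 (when the supplementary schedule is filed) is Apr 1, 1998; Mar 28, 1998 is within that limit.
Step 5: 49 days after Mar 28, 1998 (when the auditor's consent is delivered) is May 16, 1998; completed May 15, 1998, before the deadline.
Step 6: the window is 7–28 days after May 15, 1998 (when the website notice is posted), so May 22, 1998 through Jun 12, 1998; Jun 5, 1998 falls inside that range.
Step 7: 58 days after Jun 5, 1998 (when the posting confirmation is filed) is Aug 2, 1998; Jun 6, 1998 is within that limit.

None — every step was satisfied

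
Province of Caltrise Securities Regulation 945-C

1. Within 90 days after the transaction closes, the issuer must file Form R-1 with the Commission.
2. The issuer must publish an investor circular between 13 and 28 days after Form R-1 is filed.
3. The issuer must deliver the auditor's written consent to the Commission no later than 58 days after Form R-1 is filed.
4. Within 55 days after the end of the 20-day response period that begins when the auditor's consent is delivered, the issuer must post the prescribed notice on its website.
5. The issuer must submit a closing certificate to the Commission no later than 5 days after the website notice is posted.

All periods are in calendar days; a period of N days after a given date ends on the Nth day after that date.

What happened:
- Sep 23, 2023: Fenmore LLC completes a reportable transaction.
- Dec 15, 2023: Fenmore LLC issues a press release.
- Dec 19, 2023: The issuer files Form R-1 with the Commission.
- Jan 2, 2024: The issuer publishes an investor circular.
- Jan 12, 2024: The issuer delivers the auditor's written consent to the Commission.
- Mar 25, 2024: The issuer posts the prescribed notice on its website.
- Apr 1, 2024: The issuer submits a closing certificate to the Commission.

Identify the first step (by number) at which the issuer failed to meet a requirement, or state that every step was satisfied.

Step 1: 90 days after Sep 23, 2023 (when the transaction closes) is Dec 22, 2023; Dec 19, 2023 is within that limit.
Step 2: the window is 13–28 days after Dec 19, 2023 (when Form R-1 is filed), so Jan 1, 2024 through Jan 16, 2024; done Jan 2, 2024 — within the window.
Step 3: 58 days after Dec 19, 2023 (when Form R-1 is filed) is Feb 15, 2024; Jan 12, 2024 is within that limit.
Step 4: 55 days after Feb 1, 2024 (end of the 20-day response period, which began when the auditor's consent is delivered on Jan 12, 2024) is Mar 27, 2024; completed Mar 25, 2024, before the deadline.
Step 5: 5 days after Mar 25, 2024 (when the website notice is posted) is Mar 30, 2024; not done until Apr 1, 2024, 2 days after the deadline.
That is the first point of non-compliance.

Step 5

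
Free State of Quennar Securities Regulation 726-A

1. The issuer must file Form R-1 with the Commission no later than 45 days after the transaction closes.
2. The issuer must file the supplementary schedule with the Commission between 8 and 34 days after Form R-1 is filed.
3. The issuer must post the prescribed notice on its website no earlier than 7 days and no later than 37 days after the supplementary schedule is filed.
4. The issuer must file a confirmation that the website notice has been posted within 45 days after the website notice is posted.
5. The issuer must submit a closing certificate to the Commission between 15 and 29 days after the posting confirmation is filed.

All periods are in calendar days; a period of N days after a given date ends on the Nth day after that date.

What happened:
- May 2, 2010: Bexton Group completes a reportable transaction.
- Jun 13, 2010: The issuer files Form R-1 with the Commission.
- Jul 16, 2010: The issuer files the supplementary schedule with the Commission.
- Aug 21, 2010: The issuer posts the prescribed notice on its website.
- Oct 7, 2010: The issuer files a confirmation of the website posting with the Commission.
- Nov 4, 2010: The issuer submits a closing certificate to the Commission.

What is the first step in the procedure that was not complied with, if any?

Step 4

Step 1 — counting 45 days from May 2, 2010 (when the transaction closes) gives a deadline of Jun 16, 2010; completed Jun 13, 2010, before the deadline.
Step 2 — 8 and 34 days from Jun 13, 2010 (when Form R-1 is filed) are Jun 21, 2010 and Jul 17, 2010 respectively; done Jul 16, 2010 — within the window.
Step 3 — 7 and 37 days from Jul 16, 2010 (when the supplementary schedule is filed) are Jul 23, 2010 and Aug 22, 2010 respectively; done Aug 21, 2010, which is between those dates.
Step 4 — counting 45 days from Aug 21, 2010 (when the website notice is posted) gives a deadline of Oct 5, 2010; not done until Oct 7, 2010, 2 days after the deadline.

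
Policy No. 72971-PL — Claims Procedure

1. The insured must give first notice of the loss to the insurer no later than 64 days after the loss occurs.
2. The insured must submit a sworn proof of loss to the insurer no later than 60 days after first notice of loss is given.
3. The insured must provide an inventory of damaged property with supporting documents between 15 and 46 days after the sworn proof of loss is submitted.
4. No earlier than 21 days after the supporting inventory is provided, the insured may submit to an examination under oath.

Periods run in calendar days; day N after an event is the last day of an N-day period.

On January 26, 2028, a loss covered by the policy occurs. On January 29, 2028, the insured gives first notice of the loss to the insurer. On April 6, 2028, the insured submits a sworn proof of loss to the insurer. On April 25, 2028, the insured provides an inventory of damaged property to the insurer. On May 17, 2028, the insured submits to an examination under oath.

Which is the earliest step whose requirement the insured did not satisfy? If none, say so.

Step 1 — counting 64 days from January 26, 2028 (when the loss occurs) gives a deadline of March 30, 2028; completed January 29, 2028, before the deadline.
Step 2 — counting 60 days from January 29, 2028 (when first notice of loss is given) gives a deadline of March 29, 2028; April 6, 2028 misses that deadline by 8 days.
No need to go further; step 2 was not satisfied.

Step 2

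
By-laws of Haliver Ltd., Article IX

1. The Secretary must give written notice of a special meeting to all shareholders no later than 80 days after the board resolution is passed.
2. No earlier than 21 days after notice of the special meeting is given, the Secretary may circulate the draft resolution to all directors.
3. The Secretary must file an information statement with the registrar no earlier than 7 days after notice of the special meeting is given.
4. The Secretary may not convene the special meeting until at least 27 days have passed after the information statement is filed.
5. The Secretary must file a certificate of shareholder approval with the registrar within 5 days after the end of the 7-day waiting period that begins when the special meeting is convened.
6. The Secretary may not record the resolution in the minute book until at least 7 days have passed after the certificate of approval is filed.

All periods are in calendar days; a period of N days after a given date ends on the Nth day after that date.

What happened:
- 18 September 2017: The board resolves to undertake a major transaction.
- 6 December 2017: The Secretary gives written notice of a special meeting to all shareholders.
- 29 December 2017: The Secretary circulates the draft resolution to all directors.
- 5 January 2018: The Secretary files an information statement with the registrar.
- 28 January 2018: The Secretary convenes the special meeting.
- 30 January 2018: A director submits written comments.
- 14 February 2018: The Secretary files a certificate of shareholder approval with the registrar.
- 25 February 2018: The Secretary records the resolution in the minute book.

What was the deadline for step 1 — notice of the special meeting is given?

Step 1 runs from 18 September 2017, when the board resolution is passed. 80 days after 18 September 2017 is 7 December 2017.

7 December 2017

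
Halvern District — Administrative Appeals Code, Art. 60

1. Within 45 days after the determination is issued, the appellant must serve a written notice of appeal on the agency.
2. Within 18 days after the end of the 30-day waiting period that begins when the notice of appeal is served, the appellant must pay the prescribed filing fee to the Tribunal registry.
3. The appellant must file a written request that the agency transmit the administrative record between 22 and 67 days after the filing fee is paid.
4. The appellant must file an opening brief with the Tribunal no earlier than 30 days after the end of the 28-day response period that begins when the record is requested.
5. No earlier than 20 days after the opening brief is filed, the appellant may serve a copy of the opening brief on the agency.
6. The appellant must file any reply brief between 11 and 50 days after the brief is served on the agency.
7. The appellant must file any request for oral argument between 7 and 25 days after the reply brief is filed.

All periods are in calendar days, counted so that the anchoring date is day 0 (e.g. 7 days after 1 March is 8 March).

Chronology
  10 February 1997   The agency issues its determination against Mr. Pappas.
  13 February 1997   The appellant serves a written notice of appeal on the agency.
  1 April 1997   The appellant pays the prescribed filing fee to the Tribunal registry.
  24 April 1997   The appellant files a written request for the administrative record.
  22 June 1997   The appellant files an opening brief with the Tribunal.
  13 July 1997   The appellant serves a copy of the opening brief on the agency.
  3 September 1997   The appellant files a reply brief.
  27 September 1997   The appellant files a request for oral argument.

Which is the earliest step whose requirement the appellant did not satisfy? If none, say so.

(1) due by 10 February 1997 + 45 days = 27 March 1997; 13 February 1997 is within that limit.
(2) due by 15 March 1997 + 18 days = 2 April 1997; completed 1 April 1997, before the deadline.
(3) the permitted window runs from 1 April 1997 + 22 = 23 April 1997 to 1 April 1997 + 67 = 7 June 1997; 24 April 1997 falls inside that range.
(4) permitted from 22 May 1997 + 30 days = 21 June 1997 onward; done 22 June 1997, after the minimum wait.
(5) permitted from 22 June 1997 + 20 days = 12 July 1997 onward; 13 July 1997 is on or after that date.
(6) the permitted window runs from 13 July 1997 + 11 = 24 July 1997 to 13 July 1997 + 50 = 1 September 1997; 3 September 1997 is 2 days past the end of the window.

Step 6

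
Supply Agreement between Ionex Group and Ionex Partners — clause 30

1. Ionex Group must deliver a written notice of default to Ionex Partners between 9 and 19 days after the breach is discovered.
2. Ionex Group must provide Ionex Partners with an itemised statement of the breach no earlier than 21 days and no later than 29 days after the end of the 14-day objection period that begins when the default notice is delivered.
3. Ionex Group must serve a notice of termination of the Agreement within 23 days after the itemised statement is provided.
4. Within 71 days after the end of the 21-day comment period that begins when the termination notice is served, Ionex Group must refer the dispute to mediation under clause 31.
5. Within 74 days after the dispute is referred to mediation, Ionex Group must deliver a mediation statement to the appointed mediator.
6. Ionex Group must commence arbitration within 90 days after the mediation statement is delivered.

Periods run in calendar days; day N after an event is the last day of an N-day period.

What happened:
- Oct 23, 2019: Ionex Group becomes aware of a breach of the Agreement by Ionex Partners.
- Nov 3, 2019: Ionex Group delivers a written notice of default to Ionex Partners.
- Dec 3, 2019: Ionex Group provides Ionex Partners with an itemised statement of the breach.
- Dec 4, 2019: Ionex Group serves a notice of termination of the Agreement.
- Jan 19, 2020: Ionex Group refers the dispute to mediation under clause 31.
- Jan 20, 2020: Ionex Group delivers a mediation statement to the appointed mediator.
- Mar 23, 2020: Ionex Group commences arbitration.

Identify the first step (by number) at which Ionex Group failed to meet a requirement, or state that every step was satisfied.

(1) the permitted window runs from Oct 23, 2019 + 9 = Nov 1, 2019 to Oct 23, 2019 + 19 = Nov 11, 2019; Nov 3, 2019 falls inside that range.
(2) the permitted window runs from Nov 17, 2019 + 21 = Dec 8, 2019 to Nov 17, 2019 + 29 = Dec 16, 2019; Dec 3, 2019 is 5 days too early.

Step 2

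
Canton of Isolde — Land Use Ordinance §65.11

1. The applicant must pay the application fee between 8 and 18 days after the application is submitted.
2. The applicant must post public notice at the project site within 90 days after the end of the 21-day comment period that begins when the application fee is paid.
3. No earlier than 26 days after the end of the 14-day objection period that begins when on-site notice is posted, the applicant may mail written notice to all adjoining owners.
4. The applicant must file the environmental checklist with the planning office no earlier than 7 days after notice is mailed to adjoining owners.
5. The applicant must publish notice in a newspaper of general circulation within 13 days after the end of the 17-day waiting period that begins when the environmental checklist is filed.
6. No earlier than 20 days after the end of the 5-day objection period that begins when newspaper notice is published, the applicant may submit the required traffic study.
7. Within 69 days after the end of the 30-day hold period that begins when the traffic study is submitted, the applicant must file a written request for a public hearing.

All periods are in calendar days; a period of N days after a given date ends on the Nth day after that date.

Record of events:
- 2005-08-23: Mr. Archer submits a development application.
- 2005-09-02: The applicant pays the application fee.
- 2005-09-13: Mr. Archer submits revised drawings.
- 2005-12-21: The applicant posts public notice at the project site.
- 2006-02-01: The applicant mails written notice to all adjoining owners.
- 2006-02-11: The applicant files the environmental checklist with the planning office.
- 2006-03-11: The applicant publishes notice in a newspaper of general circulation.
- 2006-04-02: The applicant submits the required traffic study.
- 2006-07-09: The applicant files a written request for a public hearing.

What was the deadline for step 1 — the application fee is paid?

Step 1 runs from 2005-08-23, when the application is submitted. The window is 8–18 days after 2005-08-23; it closes on 2005-09-10.

2005-09-10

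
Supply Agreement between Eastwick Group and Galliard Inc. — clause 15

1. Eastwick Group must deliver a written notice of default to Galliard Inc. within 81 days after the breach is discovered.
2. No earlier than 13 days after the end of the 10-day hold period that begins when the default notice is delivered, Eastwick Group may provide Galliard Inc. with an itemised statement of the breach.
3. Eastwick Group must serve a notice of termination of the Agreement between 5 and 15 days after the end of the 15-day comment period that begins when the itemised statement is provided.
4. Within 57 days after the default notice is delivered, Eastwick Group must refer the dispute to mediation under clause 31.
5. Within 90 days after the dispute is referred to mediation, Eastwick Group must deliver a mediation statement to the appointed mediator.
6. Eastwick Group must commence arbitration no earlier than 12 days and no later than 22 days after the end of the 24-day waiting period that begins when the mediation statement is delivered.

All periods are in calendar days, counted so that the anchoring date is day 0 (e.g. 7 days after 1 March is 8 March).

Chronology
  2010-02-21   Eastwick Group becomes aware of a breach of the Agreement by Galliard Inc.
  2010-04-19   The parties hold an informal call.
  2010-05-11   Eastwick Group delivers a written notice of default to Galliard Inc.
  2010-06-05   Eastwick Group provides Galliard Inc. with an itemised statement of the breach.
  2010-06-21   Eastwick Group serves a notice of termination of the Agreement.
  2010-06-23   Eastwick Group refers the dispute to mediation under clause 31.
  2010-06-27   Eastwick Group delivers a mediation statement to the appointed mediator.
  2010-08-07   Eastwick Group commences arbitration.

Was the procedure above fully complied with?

(1) due by 2010-02-21 + 81 days = 2010-05-13; done 2010-05-11 — timely.
(2) permitted from 2010-05-21 + 13 days = 2010-06-03 onward; done 2010-06-05 — permitted.
(3) the permitted window runs from 2010-06-20 + 5 = 2010-06-25 to 2010-06-20 + 15 = 2010-07-05; done 2010-06-21 — 4 days before the window opened.
The procedure was therefore not followed at step 3.

No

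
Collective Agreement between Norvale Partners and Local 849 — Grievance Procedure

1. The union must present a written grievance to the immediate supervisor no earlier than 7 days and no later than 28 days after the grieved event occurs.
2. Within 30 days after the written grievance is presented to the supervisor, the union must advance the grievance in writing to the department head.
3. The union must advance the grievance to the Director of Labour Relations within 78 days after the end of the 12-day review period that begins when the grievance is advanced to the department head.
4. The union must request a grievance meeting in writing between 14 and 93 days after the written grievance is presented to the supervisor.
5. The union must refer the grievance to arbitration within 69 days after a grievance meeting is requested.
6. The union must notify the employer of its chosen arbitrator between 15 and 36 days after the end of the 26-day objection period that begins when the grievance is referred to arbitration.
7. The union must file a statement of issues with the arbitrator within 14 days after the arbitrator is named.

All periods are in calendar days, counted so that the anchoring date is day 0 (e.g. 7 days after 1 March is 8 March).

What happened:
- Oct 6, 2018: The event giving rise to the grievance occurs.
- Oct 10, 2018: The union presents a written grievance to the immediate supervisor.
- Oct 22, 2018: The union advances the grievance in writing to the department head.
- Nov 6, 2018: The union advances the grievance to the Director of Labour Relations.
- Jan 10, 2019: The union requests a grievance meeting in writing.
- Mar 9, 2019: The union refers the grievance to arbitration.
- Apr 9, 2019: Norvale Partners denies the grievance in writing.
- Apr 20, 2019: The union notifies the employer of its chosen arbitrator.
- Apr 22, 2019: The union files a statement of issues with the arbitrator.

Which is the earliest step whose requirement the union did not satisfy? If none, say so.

(1) the permitted window runs from Oct 6, 2018 + 7 = Oct 13, 2018 to Oct 6, 2018 + 28 = Nov 3, 2018; Oct 10, 2018 is 3 days too early.
Later steps need not be reached.

Step 1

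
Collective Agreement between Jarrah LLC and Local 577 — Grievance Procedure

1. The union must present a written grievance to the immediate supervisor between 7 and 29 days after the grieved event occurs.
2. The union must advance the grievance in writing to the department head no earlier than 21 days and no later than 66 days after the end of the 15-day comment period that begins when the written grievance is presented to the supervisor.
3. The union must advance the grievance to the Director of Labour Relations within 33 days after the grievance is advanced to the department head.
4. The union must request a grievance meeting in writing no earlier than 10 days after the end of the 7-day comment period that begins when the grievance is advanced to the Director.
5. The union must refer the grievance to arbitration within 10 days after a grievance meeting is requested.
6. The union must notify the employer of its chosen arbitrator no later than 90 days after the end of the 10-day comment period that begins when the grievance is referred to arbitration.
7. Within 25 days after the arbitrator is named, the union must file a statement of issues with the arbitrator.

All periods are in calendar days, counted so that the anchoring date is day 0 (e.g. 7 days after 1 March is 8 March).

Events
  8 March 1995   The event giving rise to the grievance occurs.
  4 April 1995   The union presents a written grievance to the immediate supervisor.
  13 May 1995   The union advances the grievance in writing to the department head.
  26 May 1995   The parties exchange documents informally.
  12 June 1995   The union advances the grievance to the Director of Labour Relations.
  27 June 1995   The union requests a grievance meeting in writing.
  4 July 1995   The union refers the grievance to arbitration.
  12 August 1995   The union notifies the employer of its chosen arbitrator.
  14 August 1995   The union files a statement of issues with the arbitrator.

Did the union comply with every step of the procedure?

No

Step 1: the window is 7–29 days after 8 March 1995 (when the grieved event occurs), so 15 March 1995 through 6 April 1995; done 4 April 1995 — within the window.
Step 2: the window is 21–66 days after 19 April 1995 (end of the 15-day comment period, which began when the written grievance is presented to the supervisor on 4 April 1995), so 10 May 1995 through 24 June 1995; 13 May 1995 falls inside that range.
Step 3: 33 days after 13 May 1995 (when the grievance is advanced to the department head) is 15 June 1995; 12 June 1995 is within that limit.
Step 4: the earliest permitted date is 10 days after 19 June 1995 (end of the 7-day comment period, which began when the grievance is advanced to the Director on 12 June 1995), i.e. 29 June 1995; 27 June 1995 is 2 days before the earliest permitted date.
That is the first point of non-compliance.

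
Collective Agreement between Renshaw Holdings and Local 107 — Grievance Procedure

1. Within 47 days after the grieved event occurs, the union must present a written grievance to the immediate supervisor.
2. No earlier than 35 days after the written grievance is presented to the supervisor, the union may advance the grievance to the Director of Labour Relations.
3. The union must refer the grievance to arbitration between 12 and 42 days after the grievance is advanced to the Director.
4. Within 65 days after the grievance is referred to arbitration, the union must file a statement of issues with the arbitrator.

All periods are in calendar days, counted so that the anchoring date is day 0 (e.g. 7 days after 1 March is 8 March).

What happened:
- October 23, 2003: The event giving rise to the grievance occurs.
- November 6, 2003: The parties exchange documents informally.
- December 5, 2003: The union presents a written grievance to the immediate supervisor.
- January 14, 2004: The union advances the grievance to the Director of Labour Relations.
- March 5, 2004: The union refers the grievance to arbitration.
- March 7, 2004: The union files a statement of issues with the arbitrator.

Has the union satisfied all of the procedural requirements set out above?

(1) due by October 23, 2003 + 47 days = December 9, 2003; December 5, 2003 is within that limit.
(2) permitted from December 5, 2003 + 35 days = January 9, 2004 onward; January 14, 2004 is on or after that date.
(3) the permitted window runs from January 14, 2004 + 12 = January 26, 2004 to January 14, 2004 + 42 = February 25, 2004; March 5, 2004 is 9 days past the end of the window.

No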